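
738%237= 27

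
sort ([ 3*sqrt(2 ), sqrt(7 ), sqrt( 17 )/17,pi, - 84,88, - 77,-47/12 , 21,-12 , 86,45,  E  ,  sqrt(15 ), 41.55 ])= [ - 84, - 77,  -  12, - 47/12, sqrt( 17 ) /17,sqrt (7 ), E,pi, sqrt (15), 3*sqrt( 2 ),21,41.55,45,  86,88]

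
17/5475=17/5475 = 0.00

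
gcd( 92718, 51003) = 27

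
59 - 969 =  - 910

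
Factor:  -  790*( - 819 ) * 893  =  577779930 = 2^1*3^2*5^1*7^1 * 13^1*19^1*47^1*79^1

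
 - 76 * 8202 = -623352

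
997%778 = 219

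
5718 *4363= 24947634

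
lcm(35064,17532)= 35064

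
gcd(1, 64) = 1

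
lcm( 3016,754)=3016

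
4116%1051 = 963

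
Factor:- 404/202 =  - 2^1 =-2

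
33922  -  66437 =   -  32515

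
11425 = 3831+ 7594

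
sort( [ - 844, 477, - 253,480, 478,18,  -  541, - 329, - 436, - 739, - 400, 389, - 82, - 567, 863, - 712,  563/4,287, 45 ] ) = [ - 844, - 739,-712, - 567, - 541, - 436, - 400, - 329 ,-253,-82, 18 , 45,563/4,287, 389 , 477,478,480,863]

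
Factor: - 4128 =-2^5*3^1*43^1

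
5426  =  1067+4359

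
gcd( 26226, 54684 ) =558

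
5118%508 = 38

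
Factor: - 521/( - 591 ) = 3^ (  -  1)*197^(  -  1 )*521^1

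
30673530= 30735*998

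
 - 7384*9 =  - 66456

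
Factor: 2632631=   67^1*39293^1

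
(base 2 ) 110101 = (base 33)1K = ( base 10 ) 53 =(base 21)2b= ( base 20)2D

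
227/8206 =227/8206 = 0.03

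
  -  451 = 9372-9823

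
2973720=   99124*30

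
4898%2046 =806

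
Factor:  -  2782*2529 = - 7035678 = - 2^1 * 3^2 * 13^1*107^1 * 281^1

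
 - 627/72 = -9 + 7/24 = - 8.71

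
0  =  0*( - 7295 )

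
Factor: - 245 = -5^1 * 7^2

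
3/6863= 3/6863 =0.00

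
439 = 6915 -6476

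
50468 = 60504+-10036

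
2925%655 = 305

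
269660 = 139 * 1940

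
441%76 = 61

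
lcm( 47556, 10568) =95112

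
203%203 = 0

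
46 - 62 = - 16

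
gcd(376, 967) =1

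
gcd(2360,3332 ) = 4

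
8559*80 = 684720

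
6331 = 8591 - 2260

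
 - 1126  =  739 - 1865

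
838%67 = 34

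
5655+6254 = 11909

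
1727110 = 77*22430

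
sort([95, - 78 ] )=[ - 78,  95]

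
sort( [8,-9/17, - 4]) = [ - 4,-9/17, 8 ]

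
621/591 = 207/197 = 1.05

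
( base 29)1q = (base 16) 37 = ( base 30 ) 1p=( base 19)2h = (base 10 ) 55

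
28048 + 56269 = 84317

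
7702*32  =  246464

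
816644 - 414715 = 401929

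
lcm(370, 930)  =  34410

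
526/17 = 526/17 = 30.94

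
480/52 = 120/13 = 9.23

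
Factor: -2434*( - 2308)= 5617672=2^3* 577^1*1217^1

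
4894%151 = 62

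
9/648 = 1/72 = 0.01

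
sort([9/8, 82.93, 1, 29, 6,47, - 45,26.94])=[ - 45,1, 9/8, 6, 26.94, 29, 47, 82.93]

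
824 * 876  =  721824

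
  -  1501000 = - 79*19000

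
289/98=289/98 = 2.95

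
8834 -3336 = 5498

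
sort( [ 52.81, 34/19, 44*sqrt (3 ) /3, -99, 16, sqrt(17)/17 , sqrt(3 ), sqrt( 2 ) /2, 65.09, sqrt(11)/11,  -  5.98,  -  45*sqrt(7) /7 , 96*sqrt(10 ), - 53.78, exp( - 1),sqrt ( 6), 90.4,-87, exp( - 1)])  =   [ - 99, - 87,- 53.78, - 45 * sqrt( 7 )/7,  -  5.98, sqrt( 17)/17, sqrt(11)/11, exp( - 1 ),exp(  -  1 ),sqrt(2) /2,sqrt( 3 ),34/19,sqrt( 6), 16,44 *sqrt (3 ) /3, 52.81,  65.09,90.4,96*sqrt(10 )] 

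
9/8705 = 9/8705 = 0.00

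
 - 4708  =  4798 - 9506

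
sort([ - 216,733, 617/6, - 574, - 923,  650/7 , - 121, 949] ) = [ - 923, - 574, - 216, - 121,650/7, 617/6, 733,  949 ]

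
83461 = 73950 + 9511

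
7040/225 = 1408/45 = 31.29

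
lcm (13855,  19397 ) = 96985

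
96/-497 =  - 1 + 401/497 =-  0.19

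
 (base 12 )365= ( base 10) 509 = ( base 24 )L5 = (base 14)285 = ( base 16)1FD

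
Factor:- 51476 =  - 2^2  *17^1*757^1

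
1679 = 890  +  789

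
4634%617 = 315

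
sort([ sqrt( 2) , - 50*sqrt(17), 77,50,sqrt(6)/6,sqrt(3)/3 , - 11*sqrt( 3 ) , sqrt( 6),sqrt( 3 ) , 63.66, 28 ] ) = [ - 50*sqrt(17 ), - 11 * sqrt(3),sqrt( 6) /6,sqrt( 3) /3 , sqrt( 2), sqrt (3 ), sqrt( 6 ), 28,50,63.66,77] 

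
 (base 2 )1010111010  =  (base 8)1272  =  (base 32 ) LQ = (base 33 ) L5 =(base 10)698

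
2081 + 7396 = 9477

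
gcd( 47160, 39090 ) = 30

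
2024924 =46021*44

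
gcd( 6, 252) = 6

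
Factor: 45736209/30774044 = 2^( - 2)*3^2*7^( - 1) * 139^(  -  1)* 7907^( - 1)*5081801^1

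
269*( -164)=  - 44116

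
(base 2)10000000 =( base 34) 3Q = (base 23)5D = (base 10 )128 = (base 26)4o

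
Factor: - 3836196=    - 2^2*3^2*7^1*13^1*1171^1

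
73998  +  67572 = 141570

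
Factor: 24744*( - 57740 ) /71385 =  - 95247904/4759 = - 2^5*1031^1 * 2887^1*4759^ ( - 1 ) 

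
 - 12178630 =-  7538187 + -4640443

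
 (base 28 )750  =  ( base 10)5628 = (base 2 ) 1010111111100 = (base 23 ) aeg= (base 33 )55I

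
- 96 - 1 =- 97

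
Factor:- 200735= - 5^1*19^1*2113^1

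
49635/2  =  49635/2= 24817.50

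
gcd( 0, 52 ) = 52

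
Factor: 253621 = 23^1*11027^1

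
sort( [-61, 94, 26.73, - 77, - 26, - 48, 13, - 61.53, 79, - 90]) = [ - 90,- 77, - 61.53,-61, - 48 , - 26,13,26.73, 79,94]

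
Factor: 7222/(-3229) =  - 2^1 * 23^1*157^1*3229^(- 1 ) 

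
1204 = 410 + 794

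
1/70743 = 1/70743 = 0.00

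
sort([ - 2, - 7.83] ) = [-7.83,-2] 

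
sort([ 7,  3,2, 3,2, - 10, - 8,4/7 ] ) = [  -  10, - 8,  4/7, 2,2, 3,  3, 7 ] 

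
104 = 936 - 832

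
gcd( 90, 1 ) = 1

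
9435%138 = 51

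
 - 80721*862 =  - 69581502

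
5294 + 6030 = 11324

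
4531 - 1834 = 2697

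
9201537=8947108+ 254429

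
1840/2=920 = 920.00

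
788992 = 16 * 49312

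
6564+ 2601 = 9165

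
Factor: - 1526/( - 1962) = 3^( - 2 ) * 7^1 = 7/9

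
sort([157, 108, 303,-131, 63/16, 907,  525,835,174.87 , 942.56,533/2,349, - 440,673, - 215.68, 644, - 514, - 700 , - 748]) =[ - 748, - 700 , - 514 , - 440,-215.68, - 131, 63/16, 108, 157,174.87,533/2,303,349, 525, 644,673, 835,907,942.56]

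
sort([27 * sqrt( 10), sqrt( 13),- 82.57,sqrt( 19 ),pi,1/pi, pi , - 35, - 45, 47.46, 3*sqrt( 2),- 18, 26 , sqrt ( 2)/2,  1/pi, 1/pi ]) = [ - 82.57,-45,-35,  -  18,1/pi, 1/pi, 1/pi,sqrt(2)/2, pi, pi, sqrt(13 ), 3*sqrt( 2), sqrt( 19), 26, 47.46, 27*sqrt(10) ] 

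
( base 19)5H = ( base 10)112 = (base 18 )64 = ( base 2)1110000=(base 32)3g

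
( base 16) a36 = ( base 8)5066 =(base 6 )20034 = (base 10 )2614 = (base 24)4cm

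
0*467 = 0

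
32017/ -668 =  - 48 + 47/668 = - 47.93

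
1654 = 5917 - 4263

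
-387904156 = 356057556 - 743961712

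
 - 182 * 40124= -7302568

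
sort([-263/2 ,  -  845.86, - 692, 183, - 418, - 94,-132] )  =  [-845.86 , - 692, - 418,-132,  -  263/2 , - 94,183 ]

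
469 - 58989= -58520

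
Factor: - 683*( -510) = 2^1*3^1*5^1*17^1*683^1 = 348330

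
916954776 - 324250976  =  592703800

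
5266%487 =396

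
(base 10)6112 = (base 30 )6NM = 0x17e0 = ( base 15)1c27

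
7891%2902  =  2087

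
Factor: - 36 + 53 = 17 = 17^1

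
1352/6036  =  338/1509  =  0.22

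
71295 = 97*735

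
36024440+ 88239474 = 124263914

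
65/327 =65/327 = 0.20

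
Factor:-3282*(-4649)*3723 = 56805601014 = 2^1*3^2*17^1*73^1 * 547^1*4649^1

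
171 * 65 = 11115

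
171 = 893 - 722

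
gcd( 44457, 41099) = 73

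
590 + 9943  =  10533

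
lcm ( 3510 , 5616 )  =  28080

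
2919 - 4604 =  - 1685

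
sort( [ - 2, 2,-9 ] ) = [  -  9, - 2, 2] 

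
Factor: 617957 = 311^1*1987^1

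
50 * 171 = 8550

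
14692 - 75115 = -60423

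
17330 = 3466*5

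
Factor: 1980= 2^2*3^2*5^1*11^1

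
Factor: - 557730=-2^1*3^2*5^1*6197^1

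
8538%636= 270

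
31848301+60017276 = 91865577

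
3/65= 3/65 = 0.05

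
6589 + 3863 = 10452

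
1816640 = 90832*20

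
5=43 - 38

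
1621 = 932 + 689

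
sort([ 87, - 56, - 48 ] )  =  [-56, - 48,87]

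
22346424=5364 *4166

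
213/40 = 213/40 =5.33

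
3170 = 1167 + 2003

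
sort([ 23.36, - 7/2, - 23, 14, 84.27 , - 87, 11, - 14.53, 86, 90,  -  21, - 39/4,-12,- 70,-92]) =[ - 92, - 87, - 70, - 23,-21, -14.53, - 12,-39/4, - 7/2, 11, 14, 23.36,84.27,86,90]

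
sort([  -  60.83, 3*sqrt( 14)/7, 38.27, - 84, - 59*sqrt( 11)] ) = [- 59 * sqrt(11 ),-84,-60.83, 3*sqrt(14) /7,38.27 ]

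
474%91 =19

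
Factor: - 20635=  - 5^1*4127^1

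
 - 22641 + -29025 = -51666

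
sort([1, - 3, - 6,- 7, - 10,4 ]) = [ - 10,-7,-6,  -  3 , 1, 4] 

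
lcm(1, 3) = 3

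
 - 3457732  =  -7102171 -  - 3644439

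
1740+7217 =8957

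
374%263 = 111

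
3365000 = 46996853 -43631853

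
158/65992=79/32996 =0.00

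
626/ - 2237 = -1 + 1611/2237 = - 0.28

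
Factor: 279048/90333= 2^3*3^( - 1 )*7^1 * 11^1*151^1*10037^( - 1) = 93016/30111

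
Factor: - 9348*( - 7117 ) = 2^2 * 3^1 * 11^1 * 19^1 * 41^1*647^1 = 66529716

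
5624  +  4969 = 10593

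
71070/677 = 104 + 662/677 = 104.98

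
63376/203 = 63376/203 = 312.20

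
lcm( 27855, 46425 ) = 139275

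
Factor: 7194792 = 2^3*3^1*11^1*27253^1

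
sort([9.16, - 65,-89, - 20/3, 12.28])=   [ - 89, - 65, - 20/3, 9.16,  12.28]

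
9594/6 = 1599 = 1599.00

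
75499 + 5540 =81039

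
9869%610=109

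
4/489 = 4/489 = 0.01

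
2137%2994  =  2137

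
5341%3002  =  2339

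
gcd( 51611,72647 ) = 1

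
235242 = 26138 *9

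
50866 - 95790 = -44924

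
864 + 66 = 930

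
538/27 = 538/27 = 19.93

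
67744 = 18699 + 49045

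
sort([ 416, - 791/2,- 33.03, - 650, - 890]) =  [-890, - 650,  -  791/2, -33.03, 416] 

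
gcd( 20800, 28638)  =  2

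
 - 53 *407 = -21571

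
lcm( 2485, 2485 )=2485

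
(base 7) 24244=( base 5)200204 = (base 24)amg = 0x18a0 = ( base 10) 6304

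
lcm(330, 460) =15180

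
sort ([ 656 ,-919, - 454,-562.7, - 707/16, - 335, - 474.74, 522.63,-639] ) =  [ -919, - 639, - 562.7, - 474.74, - 454, - 335,-707/16,522.63, 656 ] 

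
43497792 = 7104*6123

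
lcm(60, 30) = 60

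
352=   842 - 490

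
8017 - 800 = 7217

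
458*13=5954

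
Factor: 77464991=3889^1*19919^1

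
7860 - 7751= 109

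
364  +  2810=3174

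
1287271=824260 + 463011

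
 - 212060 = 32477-244537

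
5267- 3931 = 1336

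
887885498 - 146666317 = 741219181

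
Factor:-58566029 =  - 58566029^1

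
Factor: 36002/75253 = 2^1*47^1*383^1* 75253^(-1 )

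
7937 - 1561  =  6376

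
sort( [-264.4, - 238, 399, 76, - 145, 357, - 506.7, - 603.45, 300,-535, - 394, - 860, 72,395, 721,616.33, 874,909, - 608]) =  [ - 860, - 608, - 603.45, - 535, - 506.7, - 394,-264.4, - 238 , - 145, 72,76, 300,357, 395, 399, 616.33, 721,874,  909 ] 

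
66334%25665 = 15004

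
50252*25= 1256300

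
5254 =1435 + 3819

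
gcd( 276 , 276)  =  276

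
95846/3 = 95846/3 =31948.67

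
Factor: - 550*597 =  - 2^1*3^1 *5^2*11^1*199^1=- 328350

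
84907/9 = 9434 + 1/9 = 9434.11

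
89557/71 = 1261 + 26/71 = 1261.37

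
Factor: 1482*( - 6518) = -2^2*3^1*13^1*19^1*3259^1 = - 9659676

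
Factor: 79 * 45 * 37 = 3^2*5^1 *37^1*79^1 = 131535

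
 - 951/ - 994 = 951/994 = 0.96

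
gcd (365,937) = 1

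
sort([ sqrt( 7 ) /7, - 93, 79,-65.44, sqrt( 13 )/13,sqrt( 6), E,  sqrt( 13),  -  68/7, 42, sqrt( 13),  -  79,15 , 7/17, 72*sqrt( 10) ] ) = [- 93,  -  79,-65.44,-68/7, sqrt(13 ) /13,sqrt ( 7 )/7,7/17, sqrt( 6),E, sqrt (13), sqrt( 13),15, 42,79,72*sqrt( 10)] 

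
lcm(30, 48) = 240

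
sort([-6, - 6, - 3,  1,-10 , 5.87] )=[ - 10,-6, - 6, -3,  1 , 5.87 ]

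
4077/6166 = 4077/6166 = 0.66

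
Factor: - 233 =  - 233^1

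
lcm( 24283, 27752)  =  194264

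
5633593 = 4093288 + 1540305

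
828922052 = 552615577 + 276306475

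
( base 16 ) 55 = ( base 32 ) 2L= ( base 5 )320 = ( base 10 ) 85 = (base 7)151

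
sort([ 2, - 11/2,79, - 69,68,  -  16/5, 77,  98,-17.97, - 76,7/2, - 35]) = [ - 76, - 69,  -  35 , - 17.97,-11/2, - 16/5, 2, 7/2 , 68 , 77, 79, 98] 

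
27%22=5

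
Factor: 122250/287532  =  125/294 = 2^( - 1)*3^( - 1)*5^3 * 7^ (-2)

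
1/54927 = 1/54927 = 0.00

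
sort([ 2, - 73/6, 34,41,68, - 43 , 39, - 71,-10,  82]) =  [ - 71 , - 43, -73/6,- 10, 2,34,  39, 41,  68, 82] 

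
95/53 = 1 + 42/53 = 1.79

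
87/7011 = 29/2337 = 0.01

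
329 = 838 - 509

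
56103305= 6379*8795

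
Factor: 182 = 2^1* 7^1*13^1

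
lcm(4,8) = 8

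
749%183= 17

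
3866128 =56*69038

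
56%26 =4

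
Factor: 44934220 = 2^2*5^1*67^1*33533^1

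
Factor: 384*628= 2^9 *3^1*157^1 = 241152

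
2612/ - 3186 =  - 1  +  287/1593 = - 0.82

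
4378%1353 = 319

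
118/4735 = 118/4735 = 0.02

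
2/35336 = 1/17668 = 0.00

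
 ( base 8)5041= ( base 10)2593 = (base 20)69d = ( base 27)3f1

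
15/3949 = 15/3949 = 0.00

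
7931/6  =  7931/6  =  1321.83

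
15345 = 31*495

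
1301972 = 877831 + 424141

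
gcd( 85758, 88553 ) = 1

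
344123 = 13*26471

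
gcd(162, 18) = 18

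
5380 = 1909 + 3471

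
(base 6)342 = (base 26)54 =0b10000110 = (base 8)206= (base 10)134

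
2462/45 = 2462/45 =54.71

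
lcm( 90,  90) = 90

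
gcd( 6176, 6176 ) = 6176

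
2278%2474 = 2278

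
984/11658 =164/1943 =0.08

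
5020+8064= 13084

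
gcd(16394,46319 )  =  7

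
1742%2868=1742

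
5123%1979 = 1165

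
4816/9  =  535 + 1/9 = 535.11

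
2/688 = 1/344 =0.00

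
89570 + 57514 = 147084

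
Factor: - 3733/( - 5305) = 5^( - 1)*1061^( - 1) * 3733^1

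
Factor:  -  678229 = -678229^1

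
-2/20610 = - 1/10305=- 0.00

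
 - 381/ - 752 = 381/752=0.51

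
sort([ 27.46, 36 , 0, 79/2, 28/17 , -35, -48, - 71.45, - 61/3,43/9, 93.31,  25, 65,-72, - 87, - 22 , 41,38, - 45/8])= [ - 87, - 72,  -  71.45, - 48, - 35, - 22, - 61/3, - 45/8,0,28/17,  43/9,25, 27.46,36, 38,79/2,41,  65,93.31]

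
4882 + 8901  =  13783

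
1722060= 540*3189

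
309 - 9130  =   - 8821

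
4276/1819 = 2+638/1819 = 2.35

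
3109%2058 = 1051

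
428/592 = 107/148 =0.72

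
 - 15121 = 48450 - 63571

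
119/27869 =119/27869 =0.00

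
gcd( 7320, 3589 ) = 1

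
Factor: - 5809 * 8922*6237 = -2^1*3^5  *7^1*11^1*37^1 * 157^1 * 1487^1= - 323250599826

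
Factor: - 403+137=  - 266 = -2^1  *  7^1*19^1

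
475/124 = 3 + 103/124 = 3.83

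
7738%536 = 234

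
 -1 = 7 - 8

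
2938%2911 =27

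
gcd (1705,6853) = 11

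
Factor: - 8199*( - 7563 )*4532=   281024955684 = 2^2*3^3*11^1*103^1*911^1 * 2521^1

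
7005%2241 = 282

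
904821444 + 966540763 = 1871362207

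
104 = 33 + 71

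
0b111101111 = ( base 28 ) HJ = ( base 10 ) 495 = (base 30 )GF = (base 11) 410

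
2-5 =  - 3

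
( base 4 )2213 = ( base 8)247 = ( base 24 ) 6n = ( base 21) 7k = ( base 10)167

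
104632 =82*1276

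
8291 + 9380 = 17671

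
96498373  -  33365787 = 63132586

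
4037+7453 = 11490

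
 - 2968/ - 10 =1484/5 = 296.80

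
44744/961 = 46  +  538/961 = 46.56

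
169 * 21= 3549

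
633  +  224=857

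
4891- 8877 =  - 3986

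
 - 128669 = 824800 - 953469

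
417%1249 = 417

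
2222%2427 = 2222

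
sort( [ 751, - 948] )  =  [-948, 751]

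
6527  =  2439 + 4088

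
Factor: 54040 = 2^3*5^1*7^1*193^1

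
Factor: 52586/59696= 26293/29848  =  2^( - 3 ) *7^( - 1)*13^(  -  1 )*41^( - 1)*26293^1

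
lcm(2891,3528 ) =208152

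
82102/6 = 13683+2/3 = 13683.67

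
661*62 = 40982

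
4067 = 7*581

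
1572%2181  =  1572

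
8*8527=68216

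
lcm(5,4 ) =20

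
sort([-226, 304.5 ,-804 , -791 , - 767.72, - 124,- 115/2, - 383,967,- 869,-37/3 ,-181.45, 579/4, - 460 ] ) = [ - 869  ,-804, - 791,-767.72, - 460, -383,-226, - 181.45, - 124,-115/2,-37/3, 579/4,304.5,  967]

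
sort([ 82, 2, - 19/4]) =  [ - 19/4, 2 , 82]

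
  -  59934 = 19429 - 79363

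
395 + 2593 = 2988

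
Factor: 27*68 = 2^2*3^3 * 17^1 = 1836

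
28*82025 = 2296700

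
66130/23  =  2875 + 5/23 = 2875.22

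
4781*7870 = 37626470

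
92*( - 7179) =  -660468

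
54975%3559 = 1590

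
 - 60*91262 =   -  5475720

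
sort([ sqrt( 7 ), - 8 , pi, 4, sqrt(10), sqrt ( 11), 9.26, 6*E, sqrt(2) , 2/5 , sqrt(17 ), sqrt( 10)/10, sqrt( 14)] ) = [-8, sqrt(10 ) /10, 2/5, sqrt (2),  sqrt( 7), pi,sqrt(10), sqrt( 11) , sqrt( 14 ), 4, sqrt(17), 9.26, 6*E] 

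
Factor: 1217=1217^1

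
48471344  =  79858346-31387002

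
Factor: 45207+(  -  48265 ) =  - 3058 =-  2^1*11^1*139^1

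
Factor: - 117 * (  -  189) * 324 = 7164612 = 2^2*3^9*7^1*13^1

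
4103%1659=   785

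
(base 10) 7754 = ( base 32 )7ia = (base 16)1e4a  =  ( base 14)2b7c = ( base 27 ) AH5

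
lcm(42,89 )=3738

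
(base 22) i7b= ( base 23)GHM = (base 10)8877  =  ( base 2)10001010101101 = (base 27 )C4L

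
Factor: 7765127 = 29^1*267763^1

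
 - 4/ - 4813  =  4/4813 = 0.00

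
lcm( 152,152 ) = 152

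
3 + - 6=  - 3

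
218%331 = 218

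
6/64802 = 3/32401 = 0.00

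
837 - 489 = 348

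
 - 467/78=-467/78 = - 5.99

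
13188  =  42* 314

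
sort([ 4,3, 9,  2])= [2, 3,4, 9]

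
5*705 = 3525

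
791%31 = 16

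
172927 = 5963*29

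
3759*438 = 1646442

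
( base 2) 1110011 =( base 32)3j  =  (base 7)223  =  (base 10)115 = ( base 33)3g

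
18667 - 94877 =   -  76210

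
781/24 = 781/24 = 32.54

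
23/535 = 23/535 = 0.04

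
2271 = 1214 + 1057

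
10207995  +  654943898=665151893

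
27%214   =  27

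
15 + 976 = 991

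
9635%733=106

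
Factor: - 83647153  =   - 127^1*658639^1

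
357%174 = 9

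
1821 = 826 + 995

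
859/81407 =859/81407 =0.01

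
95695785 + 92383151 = 188078936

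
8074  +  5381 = 13455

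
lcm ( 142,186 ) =13206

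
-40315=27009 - 67324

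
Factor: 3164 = 2^2*7^1*113^1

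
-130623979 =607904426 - 738528405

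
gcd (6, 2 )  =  2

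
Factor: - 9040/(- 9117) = 2^4 * 3^( - 2 )*5^1*113^1*1013^( - 1)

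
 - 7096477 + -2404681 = - 9501158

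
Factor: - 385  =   - 5^1*7^1*11^1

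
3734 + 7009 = 10743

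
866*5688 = 4925808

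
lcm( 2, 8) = 8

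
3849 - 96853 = - 93004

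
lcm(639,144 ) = 10224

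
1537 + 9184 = 10721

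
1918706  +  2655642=4574348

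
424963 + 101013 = 525976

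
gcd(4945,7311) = 1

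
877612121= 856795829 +20816292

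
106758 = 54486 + 52272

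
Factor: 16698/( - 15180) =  - 2^( - 1)*5^( - 1)*11^1= - 11/10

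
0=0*42523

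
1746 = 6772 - 5026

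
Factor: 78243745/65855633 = 5^1 * 409^1*811^( - 1 )*38261^1 * 81203^( - 1)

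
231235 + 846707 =1077942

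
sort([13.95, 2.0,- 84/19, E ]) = [-84/19,2.0, E,  13.95 ]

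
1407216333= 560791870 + 846424463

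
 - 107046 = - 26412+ - 80634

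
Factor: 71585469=3^2*911^1 * 8731^1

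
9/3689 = 9/3689 = 0.00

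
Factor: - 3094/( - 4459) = 34/49 = 2^1 * 7^( - 2 )*17^1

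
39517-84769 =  -45252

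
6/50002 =3/25001 = 0.00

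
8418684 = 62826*134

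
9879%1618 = 171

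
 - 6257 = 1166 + -7423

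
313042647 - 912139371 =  - 599096724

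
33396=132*253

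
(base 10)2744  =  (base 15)c2e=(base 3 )10202122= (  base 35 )28e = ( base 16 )ab8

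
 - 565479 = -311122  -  254357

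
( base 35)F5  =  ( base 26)KA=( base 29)I8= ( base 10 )530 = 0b1000010010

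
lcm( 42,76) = 1596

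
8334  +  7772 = 16106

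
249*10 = 2490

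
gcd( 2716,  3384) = 4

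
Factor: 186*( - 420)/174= -13020/29=- 2^2*3^1*5^1*7^1*29^( - 1 )*31^1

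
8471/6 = 1411 + 5/6 = 1411.83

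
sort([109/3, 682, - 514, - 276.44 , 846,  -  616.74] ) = [ - 616.74,-514,-276.44,109/3, 682,846] 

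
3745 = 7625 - 3880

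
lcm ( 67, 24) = 1608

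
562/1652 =281/826 = 0.34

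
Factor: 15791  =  15791^1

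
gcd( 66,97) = 1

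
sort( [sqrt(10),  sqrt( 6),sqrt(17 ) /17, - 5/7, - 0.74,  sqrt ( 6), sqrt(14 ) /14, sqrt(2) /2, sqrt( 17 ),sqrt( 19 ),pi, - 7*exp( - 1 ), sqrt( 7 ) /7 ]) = [ - 7*exp( - 1 ),-0.74, - 5/7,  sqrt( 17 ) /17,sqrt( 14)/14,sqrt(7) /7,sqrt ( 2) /2, sqrt(6 ),sqrt( 6 ),pi, sqrt( 10 ), sqrt(17 ), sqrt( 19 ) ]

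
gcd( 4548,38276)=4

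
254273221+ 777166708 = 1031439929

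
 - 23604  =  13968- 37572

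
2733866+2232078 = 4965944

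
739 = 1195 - 456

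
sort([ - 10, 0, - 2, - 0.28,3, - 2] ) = [ - 10, - 2, - 2, - 0.28,0,3]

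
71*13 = 923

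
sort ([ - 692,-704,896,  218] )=[- 704, - 692, 218,896]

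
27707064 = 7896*3509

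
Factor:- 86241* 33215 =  - 2864494815= - 3^1*5^1*7^1*13^1*17^1*19^1  *73^1*89^1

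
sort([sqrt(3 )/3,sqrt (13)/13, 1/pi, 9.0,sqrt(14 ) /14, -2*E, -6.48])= [  -  6.48, - 2 * E,sqrt( 14 )/14, sqrt( 13)/13,  1/pi, sqrt( 3 ) /3, 9.0] 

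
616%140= 56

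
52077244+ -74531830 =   -  22454586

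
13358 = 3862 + 9496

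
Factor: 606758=2^1 *303379^1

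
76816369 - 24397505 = 52418864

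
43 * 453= 19479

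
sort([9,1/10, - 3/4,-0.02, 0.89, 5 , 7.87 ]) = [-3/4, - 0.02,  1/10, 0.89,5, 7.87, 9]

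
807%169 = 131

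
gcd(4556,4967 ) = 1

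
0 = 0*4354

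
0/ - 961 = 0/1=   - 0.00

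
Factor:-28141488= - 2^4*3^2*195427^1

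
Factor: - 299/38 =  - 2^( - 1 ) * 13^1*19^( - 1 )*23^1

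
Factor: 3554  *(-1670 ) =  - 2^2*5^1*167^1*1777^1 = - 5935180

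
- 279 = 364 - 643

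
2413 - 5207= -2794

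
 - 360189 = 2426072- 2786261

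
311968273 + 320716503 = 632684776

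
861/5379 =287/1793 = 0.16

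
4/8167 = 4/8167 = 0.00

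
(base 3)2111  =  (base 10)67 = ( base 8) 103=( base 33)21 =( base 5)232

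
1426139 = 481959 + 944180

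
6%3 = 0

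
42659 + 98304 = 140963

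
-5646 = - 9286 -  - 3640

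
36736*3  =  110208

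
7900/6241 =1+ 21/79 = 1.27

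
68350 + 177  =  68527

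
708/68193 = 236/22731 = 0.01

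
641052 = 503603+137449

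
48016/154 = 311 + 61/77 = 311.79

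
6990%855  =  150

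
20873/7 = 2981 + 6/7 = 2981.86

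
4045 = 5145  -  1100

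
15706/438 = 7853/219 = 35.86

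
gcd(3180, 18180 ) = 60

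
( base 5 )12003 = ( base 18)2CE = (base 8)1556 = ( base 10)878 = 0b1101101110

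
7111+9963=17074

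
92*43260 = 3979920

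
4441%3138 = 1303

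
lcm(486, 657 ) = 35478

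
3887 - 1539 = 2348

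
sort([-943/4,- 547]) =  [ - 547, - 943/4]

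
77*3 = 231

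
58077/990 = 6453/110=58.66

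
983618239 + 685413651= 1669031890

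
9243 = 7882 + 1361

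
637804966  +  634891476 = 1272696442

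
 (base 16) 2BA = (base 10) 698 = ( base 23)178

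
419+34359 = 34778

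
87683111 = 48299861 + 39383250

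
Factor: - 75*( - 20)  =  1500 = 2^2*3^1*5^3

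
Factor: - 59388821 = -59388821^1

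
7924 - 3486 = 4438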